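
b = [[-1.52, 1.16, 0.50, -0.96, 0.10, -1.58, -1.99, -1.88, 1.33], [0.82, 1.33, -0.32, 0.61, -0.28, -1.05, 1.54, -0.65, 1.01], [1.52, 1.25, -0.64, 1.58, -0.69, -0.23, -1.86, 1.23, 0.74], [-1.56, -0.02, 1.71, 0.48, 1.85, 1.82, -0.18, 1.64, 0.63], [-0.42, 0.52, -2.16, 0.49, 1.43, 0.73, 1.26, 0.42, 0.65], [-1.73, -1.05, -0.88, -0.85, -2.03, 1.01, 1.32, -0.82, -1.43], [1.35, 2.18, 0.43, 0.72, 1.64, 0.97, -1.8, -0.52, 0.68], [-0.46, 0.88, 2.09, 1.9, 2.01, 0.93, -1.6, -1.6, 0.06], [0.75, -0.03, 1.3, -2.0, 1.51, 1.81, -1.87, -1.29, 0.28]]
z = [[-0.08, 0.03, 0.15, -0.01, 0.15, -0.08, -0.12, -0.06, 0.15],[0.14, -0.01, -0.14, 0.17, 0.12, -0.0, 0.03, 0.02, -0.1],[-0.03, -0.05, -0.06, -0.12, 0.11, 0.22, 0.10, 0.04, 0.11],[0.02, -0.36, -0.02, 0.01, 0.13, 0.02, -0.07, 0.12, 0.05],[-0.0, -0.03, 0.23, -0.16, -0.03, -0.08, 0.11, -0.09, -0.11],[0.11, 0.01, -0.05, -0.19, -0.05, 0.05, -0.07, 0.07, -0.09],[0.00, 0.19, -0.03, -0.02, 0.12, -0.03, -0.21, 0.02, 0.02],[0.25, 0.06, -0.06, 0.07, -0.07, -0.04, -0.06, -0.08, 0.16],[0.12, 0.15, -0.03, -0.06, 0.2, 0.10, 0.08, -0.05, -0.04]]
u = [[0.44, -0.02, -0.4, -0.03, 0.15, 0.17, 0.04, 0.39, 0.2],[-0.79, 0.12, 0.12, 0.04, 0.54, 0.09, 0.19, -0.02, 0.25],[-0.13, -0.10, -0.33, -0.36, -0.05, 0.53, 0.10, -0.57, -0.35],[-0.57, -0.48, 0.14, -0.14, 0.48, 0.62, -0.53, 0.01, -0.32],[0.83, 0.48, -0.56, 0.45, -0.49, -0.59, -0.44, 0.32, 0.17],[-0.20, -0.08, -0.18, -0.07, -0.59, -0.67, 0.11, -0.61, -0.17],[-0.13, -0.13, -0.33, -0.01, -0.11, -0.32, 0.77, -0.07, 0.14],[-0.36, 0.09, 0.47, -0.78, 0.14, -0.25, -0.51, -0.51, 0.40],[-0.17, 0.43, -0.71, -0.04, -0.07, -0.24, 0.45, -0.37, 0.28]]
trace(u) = -0.53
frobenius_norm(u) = 3.42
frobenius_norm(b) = 11.36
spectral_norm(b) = 7.03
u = z @ b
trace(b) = -1.03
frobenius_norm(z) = 0.99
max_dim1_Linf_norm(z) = 0.36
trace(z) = -0.45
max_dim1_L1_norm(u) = 4.33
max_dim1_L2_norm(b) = 4.36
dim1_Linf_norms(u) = [0.44, 0.79, 0.57, 0.62, 0.83, 0.67, 0.77, 0.78, 0.71]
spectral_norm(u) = 2.15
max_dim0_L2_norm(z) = 0.44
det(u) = -0.00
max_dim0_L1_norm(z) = 0.98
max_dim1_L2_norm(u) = 1.53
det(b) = 6836.01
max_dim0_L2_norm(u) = 1.44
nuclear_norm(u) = 8.23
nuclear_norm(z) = 2.56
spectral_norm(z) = 0.47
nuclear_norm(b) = 29.66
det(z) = -0.00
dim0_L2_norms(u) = [1.44, 0.84, 1.22, 0.98, 1.08, 1.31, 1.26, 1.16, 0.8]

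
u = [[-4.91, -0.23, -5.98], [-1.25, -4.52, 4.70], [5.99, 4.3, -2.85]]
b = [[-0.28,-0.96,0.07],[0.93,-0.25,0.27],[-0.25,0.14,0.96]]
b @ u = [[2.99, 4.70, -3.04], [-2.64, 2.08, -7.51], [6.8, 3.55, -0.58]]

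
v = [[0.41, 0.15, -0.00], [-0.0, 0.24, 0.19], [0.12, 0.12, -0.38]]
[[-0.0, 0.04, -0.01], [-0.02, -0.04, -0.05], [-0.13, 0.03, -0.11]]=v @ [[0.10, 0.13, 0.12],[-0.30, -0.10, -0.38],[0.27, -0.07, 0.2]]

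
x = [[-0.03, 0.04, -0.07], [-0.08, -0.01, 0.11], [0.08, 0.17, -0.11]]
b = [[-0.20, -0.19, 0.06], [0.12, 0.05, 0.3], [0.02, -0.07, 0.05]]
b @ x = [[0.03, 0.00, -0.01], [0.02, 0.06, -0.04], [0.01, 0.01, -0.01]]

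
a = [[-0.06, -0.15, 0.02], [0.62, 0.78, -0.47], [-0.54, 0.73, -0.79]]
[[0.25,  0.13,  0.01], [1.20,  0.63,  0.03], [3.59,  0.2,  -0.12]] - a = [[0.31, 0.28, -0.01], [0.58, -0.15, 0.5], [4.13, -0.53, 0.67]]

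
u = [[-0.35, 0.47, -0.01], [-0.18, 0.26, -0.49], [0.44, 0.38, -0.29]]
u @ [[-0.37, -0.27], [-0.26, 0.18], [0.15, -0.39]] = [[0.01, 0.18], [-0.07, 0.29], [-0.31, 0.06]]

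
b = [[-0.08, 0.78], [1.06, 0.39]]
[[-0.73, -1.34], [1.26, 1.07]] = b@[[1.48, 1.58], [-0.78, -1.55]]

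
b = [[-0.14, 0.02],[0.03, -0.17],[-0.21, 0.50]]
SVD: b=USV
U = [[0.13, 0.95], [-0.29, 0.31], [0.95, -0.03]]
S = [0.57, 0.13]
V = [[-0.39, 0.92], [-0.92, -0.39]]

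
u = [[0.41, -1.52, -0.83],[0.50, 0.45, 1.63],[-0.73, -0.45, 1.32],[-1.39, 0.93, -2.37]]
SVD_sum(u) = [[-0.14, 0.06, -0.4], [0.51, -0.23, 1.52], [0.34, -0.15, 1.00], [-0.89, 0.40, -2.62]] + [[0.69, -1.50, -0.47], [-0.25, 0.56, 0.17], [-0.10, 0.23, 0.07], [-0.29, 0.64, 0.2]] + [[-0.14,-0.08,0.04],[0.24,0.13,-0.06],[-0.97,-0.52,0.25],[-0.21,-0.11,0.05]]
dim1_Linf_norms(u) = [1.52, 1.63, 1.32, 2.37]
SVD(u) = [[-0.12, 0.86, 0.14],[0.47, -0.32, -0.23],[0.31, -0.13, 0.94],[-0.81, -0.37, 0.20]] @ diag([3.432178959696577, 1.989221793986743, 1.1965133693128112]) @ [[0.32, -0.14, 0.94],[0.40, -0.87, -0.27],[-0.86, -0.46, 0.22]]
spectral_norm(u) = 3.43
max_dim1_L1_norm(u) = 4.69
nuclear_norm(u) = 6.62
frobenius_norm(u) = 4.14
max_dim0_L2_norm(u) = 3.27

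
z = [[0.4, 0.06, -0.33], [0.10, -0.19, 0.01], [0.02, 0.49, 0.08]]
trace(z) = 0.29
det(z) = -0.03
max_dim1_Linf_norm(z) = 0.49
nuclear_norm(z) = 1.15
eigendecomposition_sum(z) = [[-0.02-0.00j, (0.15+0j), (-0.02+0j)], [0.03+0.00j, (-0.21-0j), 0.03-0.00j], [(-0.04-0j), (0.28+0j), -0.04+0.00j]] + [[0.21-0.15j, (-0.05+0.34j), -0.15+0.34j], [(0.03-0.04j), 0.01+0.07j, (-0.01+0.08j)], [(0.03-0.13j), 0.11+0.15j, 0.06+0.19j]] + [[0.21+0.15j, -0.05-0.34j, -0.15-0.34j],[0.03+0.04j, (0.01-0.07j), -0.01-0.08j],[(0.03+0.13j), (0.11-0.15j), 0.06-0.19j]]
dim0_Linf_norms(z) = [0.4, 0.49, 0.33]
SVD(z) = [[0.18, -0.98, 0.10], [-0.33, -0.16, -0.93], [0.92, 0.14, -0.36]] @ diag([0.5308224877726404, 0.5245511608301837, 0.09313198240439166]) @ [[0.11, 0.99, 0.02], [-0.77, 0.07, 0.63], [-0.63, 0.08, -0.77]]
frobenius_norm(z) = 0.75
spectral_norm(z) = 0.53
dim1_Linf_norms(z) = [0.4, 0.19, 0.49]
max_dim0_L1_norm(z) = 0.74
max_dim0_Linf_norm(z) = 0.49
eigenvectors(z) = [[(-0.4+0j), (0.87+0j), (0.87-0j)], [0.55+0.00j, (0.18-0.05j), 0.18+0.05j], [-0.73+0.00j, 0.34-0.31j, (0.34+0.31j)]]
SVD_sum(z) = [[0.01, 0.10, 0.00], [-0.02, -0.18, -0.0], [0.05, 0.49, 0.01]] + [[0.4, -0.04, -0.32], [0.07, -0.01, -0.05], [-0.05, 0.01, 0.05]] + [[-0.01, 0.00, -0.01], [0.05, -0.01, 0.07], [0.02, -0.00, 0.03]]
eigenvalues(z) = [(-0.28+0j), (0.28+0.11j), (0.28-0.11j)]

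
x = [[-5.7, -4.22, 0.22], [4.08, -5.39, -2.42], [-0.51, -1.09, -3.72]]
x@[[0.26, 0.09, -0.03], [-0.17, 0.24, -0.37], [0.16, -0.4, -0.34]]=[[-0.73, -1.61, 1.66], [1.59, 0.04, 2.69], [-0.54, 1.18, 1.68]]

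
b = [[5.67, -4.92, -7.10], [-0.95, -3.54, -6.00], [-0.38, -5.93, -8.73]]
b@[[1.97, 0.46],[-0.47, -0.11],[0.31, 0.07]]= [[11.28, 2.65],[-2.07, -0.47],[-0.67, -0.13]]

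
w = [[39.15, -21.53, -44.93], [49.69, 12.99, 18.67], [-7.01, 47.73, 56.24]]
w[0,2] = -44.93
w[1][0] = 49.69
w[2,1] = 47.73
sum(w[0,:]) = -27.310000000000002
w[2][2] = 56.24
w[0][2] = -44.93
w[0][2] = -44.93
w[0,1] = -21.53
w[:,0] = [39.15, 49.69, -7.01]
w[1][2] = 18.67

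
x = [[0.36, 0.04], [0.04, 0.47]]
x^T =[[0.36,  0.04], [0.04,  0.47]]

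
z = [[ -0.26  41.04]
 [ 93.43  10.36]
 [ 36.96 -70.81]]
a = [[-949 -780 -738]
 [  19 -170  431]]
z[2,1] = -70.81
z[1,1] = 10.36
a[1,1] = -170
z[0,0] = -0.26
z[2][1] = -70.81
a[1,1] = -170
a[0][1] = -780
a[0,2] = -738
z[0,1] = 41.04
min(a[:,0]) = -949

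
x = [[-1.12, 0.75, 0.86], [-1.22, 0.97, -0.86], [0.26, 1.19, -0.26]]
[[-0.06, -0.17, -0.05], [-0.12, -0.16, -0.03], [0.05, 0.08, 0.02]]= x@ [[0.10, 0.16, 0.04], [0.03, 0.03, 0.01], [0.03, -0.01, -0.01]]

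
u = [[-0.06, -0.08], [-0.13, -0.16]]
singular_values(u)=[0.23, 0.0]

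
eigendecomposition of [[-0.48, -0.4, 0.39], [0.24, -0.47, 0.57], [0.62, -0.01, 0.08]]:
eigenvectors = [[(0.81+0j), 0.08-0.07j, (0.08+0.07j)], [(0.27+0j), -0.75+0.00j, (-0.75-0j)], [(-0.53+0j), (-0.65-0.07j), (-0.65+0.07j)]]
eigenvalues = [(-0.87+0j), (-0+0.08j), (-0-0.08j)]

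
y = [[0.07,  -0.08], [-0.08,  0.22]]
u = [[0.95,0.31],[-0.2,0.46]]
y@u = [[0.08,-0.02], [-0.12,0.08]]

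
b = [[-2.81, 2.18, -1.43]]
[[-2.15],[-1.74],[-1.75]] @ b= [[6.04, -4.69, 3.07], [4.89, -3.79, 2.49], [4.92, -3.82, 2.50]]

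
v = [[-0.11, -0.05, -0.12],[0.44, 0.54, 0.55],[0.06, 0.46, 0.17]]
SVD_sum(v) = [[-0.07, -0.10, -0.09], [0.38, 0.61, 0.51], [0.19, 0.30, 0.26]] + [[-0.05, 0.05, -0.03], [0.06, -0.07, 0.04], [-0.13, 0.16, -0.09]] + [[0.00, 0.00, -0.0], [0.0, 0.00, -0.00], [-0.00, -0.0, 0.0]]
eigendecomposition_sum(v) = [[-0.04, -0.08, -0.06], [0.30, 0.6, 0.43], [0.20, 0.40, 0.29]] + [[0.0, 0.00, -0.0], [0.0, 0.00, -0.0], [-0.0, -0.0, 0.0]] + [[-0.07, 0.03, -0.06], [0.14, -0.06, 0.12], [-0.14, 0.06, -0.12]]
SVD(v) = [[-0.15,-0.30,-0.94], [0.88,0.38,-0.27], [0.44,-0.87,0.21]] @ diag([0.9982561844532378, 0.2535337741841199, 0.002283757609634381]) @ [[0.43, 0.69, 0.58], [0.59, -0.7, 0.39], [-0.68, -0.17, 0.71]]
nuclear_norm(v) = 1.25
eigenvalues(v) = [0.85, 0.0, -0.25]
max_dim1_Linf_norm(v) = 0.55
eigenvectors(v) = [[-0.11, 0.68, 0.34], [0.83, 0.17, -0.66], [0.55, -0.71, 0.67]]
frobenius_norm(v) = 1.03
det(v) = -0.00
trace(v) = 0.60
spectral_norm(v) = 1.00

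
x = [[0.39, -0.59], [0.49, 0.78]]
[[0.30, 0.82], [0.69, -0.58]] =x @ [[1.08, 0.51], [0.2, -1.06]]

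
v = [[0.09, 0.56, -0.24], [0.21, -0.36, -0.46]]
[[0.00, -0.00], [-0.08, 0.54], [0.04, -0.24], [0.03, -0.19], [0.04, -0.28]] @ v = [[0.0, 0.00, 0.00],[0.11, -0.24, -0.23],[-0.05, 0.11, 0.1],[-0.04, 0.09, 0.08],[-0.06, 0.12, 0.12]]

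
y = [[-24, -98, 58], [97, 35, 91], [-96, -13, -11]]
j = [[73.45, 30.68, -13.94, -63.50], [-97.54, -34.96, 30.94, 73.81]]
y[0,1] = -98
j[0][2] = -13.94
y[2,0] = -96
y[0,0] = -24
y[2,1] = -13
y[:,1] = [-98, 35, -13]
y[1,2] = 91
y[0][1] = -98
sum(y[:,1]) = -76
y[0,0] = -24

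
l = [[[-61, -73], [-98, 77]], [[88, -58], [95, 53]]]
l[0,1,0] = -98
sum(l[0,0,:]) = -134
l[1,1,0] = 95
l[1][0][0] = 88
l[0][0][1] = -73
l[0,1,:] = [-98, 77]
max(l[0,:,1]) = 77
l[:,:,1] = [[-73, 77], [-58, 53]]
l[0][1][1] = 77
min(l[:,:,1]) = -73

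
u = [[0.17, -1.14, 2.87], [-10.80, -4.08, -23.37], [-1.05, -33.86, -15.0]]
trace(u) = -18.91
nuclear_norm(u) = 62.33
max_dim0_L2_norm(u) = 34.12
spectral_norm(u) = 40.44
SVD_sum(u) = [[0.12, 0.67, 0.51],[-2.76, -14.80, -11.24],[-5.27, -28.19, -21.42]] + [[1.17, -1.6, 1.82], [-7.89, 10.74, -12.20], [4.17, -5.68, 6.44]] + [[-1.13, -0.21, 0.55], [-0.14, -0.03, 0.07], [0.05, 0.01, -0.02]]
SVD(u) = [[-0.02, 0.13, 0.99],[0.46, -0.88, 0.13],[0.89, 0.46, -0.04]] @ diag([40.43680933138193, 20.611347552776564, 1.2835899485873834]) @ [[-0.15, -0.79, -0.6], [0.44, -0.59, 0.68], [-0.89, -0.16, 0.43]]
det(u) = 1069.82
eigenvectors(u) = [[-0.05, 0.89, 0.14],  [0.56, 0.14, -0.72],  [0.83, -0.43, 0.68]]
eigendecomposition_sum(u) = [[0.4, 1.27, 1.25], [-4.84, -15.53, -15.31], [-7.17, -23.0, -22.67]] + [[-1.33, -0.2, 0.06],[-0.22, -0.03, 0.01],[0.64, 0.10, -0.03]] + [[1.11,-2.21,1.56], [-5.74,11.48,-8.07], [5.48,-10.95,7.7]]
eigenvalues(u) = [-37.81, -1.39, 20.29]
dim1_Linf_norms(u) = [2.87, 23.37, 33.86]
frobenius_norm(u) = 45.40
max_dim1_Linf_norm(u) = 33.86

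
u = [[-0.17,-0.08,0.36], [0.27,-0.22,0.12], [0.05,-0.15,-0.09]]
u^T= [[-0.17, 0.27, 0.05], [-0.08, -0.22, -0.15], [0.36, 0.12, -0.09]]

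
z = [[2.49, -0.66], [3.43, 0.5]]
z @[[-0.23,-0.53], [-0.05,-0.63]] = [[-0.54, -0.90], [-0.81, -2.13]]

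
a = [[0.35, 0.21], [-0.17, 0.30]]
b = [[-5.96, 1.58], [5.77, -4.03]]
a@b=[[-0.87,-0.29], [2.74,-1.48]]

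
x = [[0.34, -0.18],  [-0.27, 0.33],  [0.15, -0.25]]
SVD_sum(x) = [[0.26,-0.26],[-0.30,0.30],[0.2,-0.20]] + [[0.08, 0.08],[0.03, 0.03],[-0.05, -0.05]]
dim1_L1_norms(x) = [0.52, 0.6, 0.4]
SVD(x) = [[-0.59, -0.78], [0.67, -0.33], [-0.45, 0.52]] @ diag([0.6286767862925308, 0.1398767256440314]) @ [[-0.71, 0.7], [-0.7, -0.71]]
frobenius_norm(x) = 0.64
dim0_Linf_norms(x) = [0.34, 0.33]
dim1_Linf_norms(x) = [0.34, 0.33, 0.25]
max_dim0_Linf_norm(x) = 0.34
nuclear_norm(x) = 0.77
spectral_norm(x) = 0.63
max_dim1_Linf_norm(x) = 0.34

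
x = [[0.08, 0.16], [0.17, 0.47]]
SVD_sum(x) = [[0.06,0.17], [0.18,0.47]] + [[0.02, -0.01], [-0.01, 0.0]]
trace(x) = 0.55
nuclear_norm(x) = 0.55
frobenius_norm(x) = 0.53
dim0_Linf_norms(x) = [0.17, 0.47]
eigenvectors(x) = [[-0.94, -0.33],[0.35, -0.94]]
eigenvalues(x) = [0.02, 0.53]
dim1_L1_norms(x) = [0.24, 0.64]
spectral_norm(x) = 0.53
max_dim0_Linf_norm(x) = 0.47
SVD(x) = [[-0.34, -0.94], [-0.94, 0.34]] @ diag([0.5304862462783975, 0.019604655300605258]) @ [[-0.35, -0.94],[-0.94, 0.35]]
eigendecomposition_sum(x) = [[0.02, -0.01], [-0.01, 0.00]] + [[0.06, 0.17], [0.18, 0.47]]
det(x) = 0.01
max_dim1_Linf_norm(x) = 0.47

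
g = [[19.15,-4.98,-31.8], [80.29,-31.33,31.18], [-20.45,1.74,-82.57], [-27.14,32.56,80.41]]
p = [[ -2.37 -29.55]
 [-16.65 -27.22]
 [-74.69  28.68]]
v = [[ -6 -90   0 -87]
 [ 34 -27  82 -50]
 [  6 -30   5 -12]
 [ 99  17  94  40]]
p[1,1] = -27.22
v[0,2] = 0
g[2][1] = 1.74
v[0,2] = 0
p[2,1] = 28.68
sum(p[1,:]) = -43.87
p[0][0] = -2.37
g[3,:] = [-27.14, 32.56, 80.41]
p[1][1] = -27.22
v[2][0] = 6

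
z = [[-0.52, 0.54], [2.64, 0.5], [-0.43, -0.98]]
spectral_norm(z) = 2.79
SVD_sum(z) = [[-0.37, -0.09], [2.61, 0.61], [-0.62, -0.15]] + [[-0.15, 0.63], [0.03, -0.11], [0.19, -0.83]]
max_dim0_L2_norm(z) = 2.72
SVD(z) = [[-0.14, -0.6],[0.96, 0.1],[-0.23, 0.79]] @ diag([2.7866647887849316, 1.0776823998498968]) @ [[0.97, 0.23], [0.23, -0.97]]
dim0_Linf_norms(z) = [2.64, 0.98]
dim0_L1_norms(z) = [3.59, 2.02]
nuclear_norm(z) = 3.86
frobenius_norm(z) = 2.99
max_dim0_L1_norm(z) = 3.59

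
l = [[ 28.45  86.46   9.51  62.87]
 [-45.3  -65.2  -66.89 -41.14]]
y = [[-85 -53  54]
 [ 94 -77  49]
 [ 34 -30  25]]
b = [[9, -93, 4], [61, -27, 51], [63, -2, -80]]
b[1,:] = [61, -27, 51]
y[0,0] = -85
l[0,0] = 28.45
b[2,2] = -80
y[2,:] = [34, -30, 25]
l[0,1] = 86.46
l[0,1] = 86.46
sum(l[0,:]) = 187.29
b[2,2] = -80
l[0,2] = 9.51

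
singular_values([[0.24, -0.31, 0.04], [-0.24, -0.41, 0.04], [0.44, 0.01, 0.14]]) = [0.57, 0.51, 0.08]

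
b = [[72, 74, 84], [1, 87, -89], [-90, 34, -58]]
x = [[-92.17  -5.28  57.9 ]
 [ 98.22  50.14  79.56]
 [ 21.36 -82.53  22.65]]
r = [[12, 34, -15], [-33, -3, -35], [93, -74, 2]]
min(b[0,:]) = 72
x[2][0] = 21.36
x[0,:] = [-92.17, -5.28, 57.9]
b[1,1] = 87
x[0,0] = -92.17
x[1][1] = 50.14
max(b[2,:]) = 34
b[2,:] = [-90, 34, -58]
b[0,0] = 72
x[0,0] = -92.17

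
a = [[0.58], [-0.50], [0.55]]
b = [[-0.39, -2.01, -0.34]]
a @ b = [[-0.23,  -1.17,  -0.2], [0.20,  1.0,  0.17], [-0.21,  -1.11,  -0.19]]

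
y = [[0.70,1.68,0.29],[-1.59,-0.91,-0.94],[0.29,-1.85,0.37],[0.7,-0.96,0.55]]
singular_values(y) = [2.92, 2.12, 0.0]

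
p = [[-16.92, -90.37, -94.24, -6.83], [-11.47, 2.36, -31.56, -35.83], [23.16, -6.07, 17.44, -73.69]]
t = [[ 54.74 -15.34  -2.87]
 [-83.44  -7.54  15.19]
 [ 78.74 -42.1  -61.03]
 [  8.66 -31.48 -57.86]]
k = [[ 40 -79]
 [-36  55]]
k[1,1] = 55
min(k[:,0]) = -36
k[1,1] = 55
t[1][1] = -7.54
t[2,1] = -42.1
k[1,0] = -36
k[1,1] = 55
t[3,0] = 8.66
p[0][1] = -90.37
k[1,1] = 55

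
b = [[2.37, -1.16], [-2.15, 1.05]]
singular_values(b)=[3.56, 0.0]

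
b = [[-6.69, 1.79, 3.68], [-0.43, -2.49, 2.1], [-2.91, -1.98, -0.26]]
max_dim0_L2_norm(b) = 7.31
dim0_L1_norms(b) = [10.03, 6.26, 6.04]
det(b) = -66.82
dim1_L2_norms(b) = [7.84, 3.29, 3.53]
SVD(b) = [[-0.95, 0.27, -0.14], [-0.13, -0.77, -0.63], [-0.28, -0.58, 0.77]] @ diag([8.16726896562665, 3.582482173642637, 2.283689803507595]) @ [[0.89, -0.10, -0.45], [0.05, 0.99, -0.13], [-0.46, -0.09, -0.88]]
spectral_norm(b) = 8.17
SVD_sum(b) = [[-6.88, 0.79, 3.53], [-0.96, 0.11, 0.49], [-2.00, 0.23, 1.03]] + [[0.05, 0.98, -0.12], [-0.13, -2.73, 0.35], [-0.1, -2.05, 0.26]] + [[0.14, 0.03, 0.27], [0.66, 0.13, 1.26], [-0.81, -0.16, -1.55]]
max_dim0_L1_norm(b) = 10.03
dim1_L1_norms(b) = [12.16, 5.02, 5.15]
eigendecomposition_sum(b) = [[-5.15+0.00j, (4.64+0j), 1.84-0.00j], [1.13-0.00j, -1.02-0.00j, (-0.4+0j)], [-2.55+0.00j, 2.30+0.00j, (0.91-0j)]] + [[-0.77-0.51j, -1.43+0.91j, (0.92+1.43j)], [-0.78-0.09j, -0.74+1.24j, 1.25+0.74j], [-0.18-1.20j, -2.14-0.59j, -0.59+2.16j]] + [[-0.77+0.51j, -1.43-0.91j, (0.92-1.43j)],[-0.78+0.09j, -0.74-1.24j, 1.25-0.74j],[(-0.18+1.2j), (-2.14+0.59j), -0.59-2.16j]]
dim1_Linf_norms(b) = [6.69, 2.49, 2.91]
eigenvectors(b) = [[0.88+0.00j, -0.36+0.40j, -0.36-0.40j],  [-0.19+0.00j, -0.12+0.44j, (-0.12-0.44j)],  [0.44+0.00j, (-0.71+0j), -0.71-0.00j]]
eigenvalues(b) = [(-5.26+0j), (-2.09+2.89j), (-2.09-2.89j)]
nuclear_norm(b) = 14.03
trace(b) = -9.44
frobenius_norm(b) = 9.21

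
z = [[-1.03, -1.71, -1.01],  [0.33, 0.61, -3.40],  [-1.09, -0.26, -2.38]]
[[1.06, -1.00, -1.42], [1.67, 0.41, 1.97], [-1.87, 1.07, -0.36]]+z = [[0.03,-2.71,-2.43],[2.00,1.02,-1.43],[-2.96,0.81,-2.74]]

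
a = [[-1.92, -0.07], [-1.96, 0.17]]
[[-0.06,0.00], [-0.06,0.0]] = a @ [[0.03, -0.00], [-0.0, 0.0]]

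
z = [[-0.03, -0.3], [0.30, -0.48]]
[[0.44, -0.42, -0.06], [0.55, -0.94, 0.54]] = z @ [[-0.45, -0.75, 1.81], [-1.42, 1.48, 0.01]]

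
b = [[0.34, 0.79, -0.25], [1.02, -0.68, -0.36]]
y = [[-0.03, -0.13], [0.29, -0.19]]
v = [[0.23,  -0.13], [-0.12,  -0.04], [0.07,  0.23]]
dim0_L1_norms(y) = [0.32, 0.32]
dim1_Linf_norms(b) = [0.79, 1.02]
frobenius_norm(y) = 0.37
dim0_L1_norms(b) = [1.36, 1.47, 0.61]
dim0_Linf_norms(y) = [0.29, 0.19]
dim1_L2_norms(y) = [0.13, 0.35]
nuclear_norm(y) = 0.47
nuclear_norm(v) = 0.53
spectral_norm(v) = 0.28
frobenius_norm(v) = 0.38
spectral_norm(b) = 1.28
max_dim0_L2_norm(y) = 0.29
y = b @ v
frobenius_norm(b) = 1.56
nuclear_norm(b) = 2.17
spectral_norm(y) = 0.35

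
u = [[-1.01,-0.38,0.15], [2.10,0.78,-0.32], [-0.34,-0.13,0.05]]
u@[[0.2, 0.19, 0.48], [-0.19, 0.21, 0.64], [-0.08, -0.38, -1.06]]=[[-0.14, -0.33, -0.89], [0.3, 0.68, 1.85], [-0.05, -0.11, -0.30]]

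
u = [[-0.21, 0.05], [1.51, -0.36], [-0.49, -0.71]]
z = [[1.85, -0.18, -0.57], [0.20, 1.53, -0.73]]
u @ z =[[-0.38, 0.11, 0.08], [2.72, -0.82, -0.60], [-1.05, -1.00, 0.8]]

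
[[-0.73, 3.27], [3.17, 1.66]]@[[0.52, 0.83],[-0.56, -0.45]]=[[-2.21, -2.08], [0.72, 1.88]]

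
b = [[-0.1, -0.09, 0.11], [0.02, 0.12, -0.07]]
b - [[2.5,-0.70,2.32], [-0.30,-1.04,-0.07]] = [[-2.60, 0.61, -2.21], [0.32, 1.16, 0.00]]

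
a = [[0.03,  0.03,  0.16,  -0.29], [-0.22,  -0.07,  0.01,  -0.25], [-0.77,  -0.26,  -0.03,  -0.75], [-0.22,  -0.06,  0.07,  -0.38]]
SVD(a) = [[0.15, -0.88, -0.45, 0.0], [0.27, -0.02, 0.12, -0.95], [0.88, 0.3, -0.29, 0.21], [0.35, -0.36, 0.84, 0.21]] @ diag([1.2469638278352326, 0.31250212433454677, 0.004614730820945497, 0.0015292535269190927]) @ [[-0.65, -0.21, 0.02, -0.73], [-0.55, -0.26, -0.56, 0.56], [-0.01, 0.78, -0.58, -0.23], [0.52, -0.52, -0.59, -0.33]]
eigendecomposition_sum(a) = [[(0.02+0.1j), 0.02+0.03j, 0.08-0.03j, -0.15+0.16j], [(-0.11-0.01j), -0.04+0.01j, 0.01+0.09j, -0.12-0.20j], [-0.39-0.09j, (-0.14+0.02j), (-0.02+0.33j), (-0.37-0.76j)], [(-0.11+0.02j), (-0.03+0.02j), (0.03+0.09j), -0.19-0.15j]] + [[(0.02-0.1j), (0.02-0.03j), 0.08+0.03j, -0.15-0.16j], [-0.11+0.01j, (-0.04-0.01j), (0.01-0.09j), (-0.12+0.2j)], [-0.39+0.09j, -0.14-0.02j, -0.02-0.33j, (-0.37+0.76j)], [-0.11-0.02j, -0.03-0.02j, 0.03-0.09j, (-0.19+0.15j)]] + [[-0.00+0.00j, -0.00+0.00j, (-0-0j), 0.01+0.00j],[0.00-0.00j, -0j, 0.00+0.00j, -0.00-0.00j],[(0.01-0j), 0.01-0.00j, 0j, -0.01-0.00j],[-0j, 0.00-0.00j, 0.00+0.00j, (-0.01-0j)]] + [[0.00-0.00j, -0.00-0.00j, 0.00+0.00j, (-0-0j)],  [-0.00+0.00j, 0.00+0.00j, (-0-0j), 0j],  [-0.00+0.00j, 0j, (-0-0j), 0j],  [-0.00+0.00j, 0.00+0.00j, -0.00-0.00j, 0.00+0.00j]]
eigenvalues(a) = [(-0.22+0.28j), (-0.22-0.28j), (-0.01+0j), 0j]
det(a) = -0.00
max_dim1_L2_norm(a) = 1.11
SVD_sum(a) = [[-0.12, -0.04, 0.00, -0.14], [-0.22, -0.07, 0.01, -0.25], [-0.72, -0.23, 0.02, -0.8], [-0.28, -0.09, 0.01, -0.32]] + [[0.15, 0.07, 0.16, -0.15], [0.0, 0.0, 0.00, -0.00], [-0.05, -0.02, -0.05, 0.05], [0.06, 0.03, 0.06, -0.06]] + [[0.0, -0.0, 0.0, 0.0], [-0.00, 0.0, -0.00, -0.0], [0.0, -0.00, 0.0, 0.00], [-0.0, 0.0, -0.0, -0.00]] + [[0.0, -0.00, -0.0, -0.00],[-0.00, 0.00, 0.0, 0.0],[0.0, -0.0, -0.00, -0.0],[0.0, -0.00, -0.00, -0.0]]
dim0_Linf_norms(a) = [0.77, 0.26, 0.16, 0.75]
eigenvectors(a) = [[0.09+0.22j, 0.09-0.22j, 0.44+0.00j, 0.51+0.00j], [-0.25+0.03j, (-0.25-0.03j), -0.08+0.00j, (-0.7+0j)], [-0.90+0.00j, -0.90-0.00j, -0.80+0.00j, (-0.43+0j)], [(-0.23+0.11j), (-0.23-0.11j), -0.40+0.00j, (-0.26+0j)]]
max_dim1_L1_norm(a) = 1.81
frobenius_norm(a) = 1.29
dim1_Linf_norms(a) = [0.29, 0.25, 0.77, 0.38]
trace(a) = -0.45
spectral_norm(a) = 1.25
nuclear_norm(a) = 1.57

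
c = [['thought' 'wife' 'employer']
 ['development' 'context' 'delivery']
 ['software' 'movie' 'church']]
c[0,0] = 'thought'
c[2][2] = 'church'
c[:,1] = ['wife', 'context', 'movie']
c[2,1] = 'movie'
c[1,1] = 'context'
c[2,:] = ['software', 'movie', 'church']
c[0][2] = 'employer'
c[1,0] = 'development'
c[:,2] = ['employer', 'delivery', 'church']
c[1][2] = 'delivery'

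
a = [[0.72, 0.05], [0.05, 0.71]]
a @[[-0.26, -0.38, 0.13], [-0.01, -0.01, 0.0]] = [[-0.19,-0.27,0.09],[-0.02,-0.03,0.01]]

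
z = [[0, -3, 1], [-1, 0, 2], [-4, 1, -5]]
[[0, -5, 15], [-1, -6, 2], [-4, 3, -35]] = z @ [[1, 2, 4], [0, 1, -4], [0, -2, 3]]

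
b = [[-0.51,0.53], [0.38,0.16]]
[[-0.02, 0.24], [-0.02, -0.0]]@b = [[0.1, 0.03],[0.01, -0.01]]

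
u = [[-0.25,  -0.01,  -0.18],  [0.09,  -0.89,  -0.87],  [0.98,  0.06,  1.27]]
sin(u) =[[-0.23, -0.01, -0.15], [0.09, -0.78, -0.73], [0.81, 0.05, 1.02]]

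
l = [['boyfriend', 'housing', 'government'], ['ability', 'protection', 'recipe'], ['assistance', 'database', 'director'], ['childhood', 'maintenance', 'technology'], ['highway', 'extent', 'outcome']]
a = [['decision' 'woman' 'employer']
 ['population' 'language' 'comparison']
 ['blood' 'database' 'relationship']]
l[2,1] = 'database'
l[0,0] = 'boyfriend'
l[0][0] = 'boyfriend'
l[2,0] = 'assistance'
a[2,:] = ['blood', 'database', 'relationship']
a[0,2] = 'employer'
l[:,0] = ['boyfriend', 'ability', 'assistance', 'childhood', 'highway']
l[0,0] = 'boyfriend'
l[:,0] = ['boyfriend', 'ability', 'assistance', 'childhood', 'highway']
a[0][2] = 'employer'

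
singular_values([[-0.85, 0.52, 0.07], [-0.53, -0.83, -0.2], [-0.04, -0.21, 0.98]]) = [1.01, 1.0, 1.0]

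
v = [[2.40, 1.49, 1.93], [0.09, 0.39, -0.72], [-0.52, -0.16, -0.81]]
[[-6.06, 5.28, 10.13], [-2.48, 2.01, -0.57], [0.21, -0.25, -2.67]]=v @ [[-1.65, 3.34, 2.36], [-3.29, 0.73, 0.94], [1.45, -1.98, 1.59]]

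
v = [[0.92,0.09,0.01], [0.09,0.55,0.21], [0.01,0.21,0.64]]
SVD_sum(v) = [[0.79,0.29,0.22], [0.29,0.10,0.08], [0.22,0.08,0.06]] + [[0.12, -0.16, -0.23], [-0.16, 0.22, 0.31], [-0.23, 0.31, 0.44]] + [[0.01,-0.03,0.03], [-0.03,0.23,-0.18], [0.03,-0.18,0.14]]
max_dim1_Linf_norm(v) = 0.92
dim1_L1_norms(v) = [1.02, 0.85, 0.86]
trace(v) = 2.11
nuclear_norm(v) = 2.11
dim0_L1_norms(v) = [1.02, 0.85, 0.86]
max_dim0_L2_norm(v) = 0.92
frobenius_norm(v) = 1.29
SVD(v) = [[-0.91, 0.40, 0.12], [-0.33, -0.53, -0.78], [-0.25, -0.75, 0.61]] @ diag([0.9554797325838463, 0.7818328062283426, 0.3726874611878107]) @ [[-0.91, -0.33, -0.25], [0.4, -0.53, -0.75], [0.12, -0.78, 0.61]]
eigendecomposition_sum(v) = [[0.79, 0.29, 0.22], [0.29, 0.10, 0.08], [0.22, 0.08, 0.06]] + [[0.12, -0.16, -0.23], [-0.16, 0.22, 0.31], [-0.23, 0.31, 0.44]] + [[0.01, -0.03, 0.03], [-0.03, 0.23, -0.18], [0.03, -0.18, 0.14]]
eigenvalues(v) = [0.96, 0.78, 0.37]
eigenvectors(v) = [[0.91,  0.40,  0.12], [0.33,  -0.53,  -0.78], [0.25,  -0.75,  0.61]]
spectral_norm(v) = 0.96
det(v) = 0.28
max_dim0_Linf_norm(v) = 0.92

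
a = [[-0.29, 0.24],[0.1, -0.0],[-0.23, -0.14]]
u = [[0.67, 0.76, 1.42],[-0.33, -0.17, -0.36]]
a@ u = [[-0.27, -0.26, -0.50],[0.07, 0.08, 0.14],[-0.11, -0.15, -0.28]]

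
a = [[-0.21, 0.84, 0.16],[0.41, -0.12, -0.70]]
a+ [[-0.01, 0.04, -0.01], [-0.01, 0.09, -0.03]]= [[-0.22, 0.88, 0.15], [0.4, -0.03, -0.73]]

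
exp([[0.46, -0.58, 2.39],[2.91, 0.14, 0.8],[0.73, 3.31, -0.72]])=[[6.82, 4.59, 5.47], [9.63, 6.54, 7.39], [9.60, 6.9, 7.45]]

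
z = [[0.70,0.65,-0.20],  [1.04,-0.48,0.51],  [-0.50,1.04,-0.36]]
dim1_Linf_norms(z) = [0.7, 1.04, 1.04]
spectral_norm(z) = 1.65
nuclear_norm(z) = 2.94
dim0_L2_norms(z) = [1.35, 1.32, 0.66]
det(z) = -0.34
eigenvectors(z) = [[0.26,-0.81,-0.17],[-0.64,-0.57,0.41],[0.72,-0.12,0.9]]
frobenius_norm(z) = 2.00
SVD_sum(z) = [[-0.03, 0.03, -0.02], [0.77, -0.78, 0.45], [-0.75, 0.75, -0.43]] + [[0.71, 0.65, -0.1],[0.29, 0.26, -0.04],[0.27, 0.24, -0.04]] + [[0.02, -0.03, -0.08], [-0.02, 0.04, 0.1], [-0.02, 0.04, 0.11]]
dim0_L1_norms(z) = [2.24, 2.17, 1.07]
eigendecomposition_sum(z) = [[-0.19, 0.31, -0.18], [0.48, -0.78, 0.44], [-0.53, 0.87, -0.5]] + [[0.87, 0.36, 0.01], [0.61, 0.25, 0.0], [0.13, 0.05, 0.00]] + [[0.02, -0.02, -0.03], [-0.05, 0.05, 0.06], [-0.10, 0.11, 0.14]]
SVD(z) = [[0.03, 0.88, -0.48],[-0.72, 0.35, 0.6],[0.69, 0.33, 0.64]] @ diag([1.6498787307753227, 1.1085731175744633, 0.18645593776129932]) @ [[-0.65, 0.66, -0.38], [0.74, 0.67, -0.1], [-0.19, 0.34, 0.92]]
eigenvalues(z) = [-1.47, 1.12, 0.21]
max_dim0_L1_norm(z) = 2.24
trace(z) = -0.14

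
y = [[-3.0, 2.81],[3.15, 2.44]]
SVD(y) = [[-0.77,  0.64], [0.64,  0.77]] @ diag([4.362266280230101, 3.7071327060637347]) @ [[0.99, -0.14], [0.14, 0.99]]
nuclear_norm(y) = 8.07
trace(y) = -0.56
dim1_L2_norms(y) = [4.11, 3.98]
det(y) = -16.17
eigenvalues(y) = [-4.31, 3.75]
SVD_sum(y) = [[-3.33,  0.48],[2.74,  -0.39]] + [[0.33,2.33],[0.41,2.83]]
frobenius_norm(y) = 5.72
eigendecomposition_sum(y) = [[-3.61,1.50], [1.68,-0.70]] + [[0.61, 1.31], [1.47, 3.14]]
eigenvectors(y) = [[-0.91,-0.38],  [0.42,-0.92]]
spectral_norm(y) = 4.36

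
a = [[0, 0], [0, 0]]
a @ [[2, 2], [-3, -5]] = [[0, 0], [0, 0]]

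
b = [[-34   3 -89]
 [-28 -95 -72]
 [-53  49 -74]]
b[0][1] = 3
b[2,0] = -53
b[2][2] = -74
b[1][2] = -72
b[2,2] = -74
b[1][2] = -72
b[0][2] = -89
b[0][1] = 3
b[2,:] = [-53, 49, -74]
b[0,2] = -89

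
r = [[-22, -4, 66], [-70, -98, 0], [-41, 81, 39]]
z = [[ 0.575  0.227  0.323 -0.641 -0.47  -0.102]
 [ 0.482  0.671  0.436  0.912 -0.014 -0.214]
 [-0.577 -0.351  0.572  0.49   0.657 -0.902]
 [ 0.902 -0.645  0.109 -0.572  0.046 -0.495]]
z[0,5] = -0.102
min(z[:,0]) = -0.577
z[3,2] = 0.109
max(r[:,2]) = 66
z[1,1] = 0.671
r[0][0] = -22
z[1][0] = 0.482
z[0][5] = -0.102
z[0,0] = 0.575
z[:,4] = [-0.47, -0.014, 0.657, 0.046]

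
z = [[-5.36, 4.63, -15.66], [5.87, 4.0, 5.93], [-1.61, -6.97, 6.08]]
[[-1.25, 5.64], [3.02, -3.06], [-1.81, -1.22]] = z @ [[0.02, -0.57], [0.43, 0.22], [0.2, -0.1]]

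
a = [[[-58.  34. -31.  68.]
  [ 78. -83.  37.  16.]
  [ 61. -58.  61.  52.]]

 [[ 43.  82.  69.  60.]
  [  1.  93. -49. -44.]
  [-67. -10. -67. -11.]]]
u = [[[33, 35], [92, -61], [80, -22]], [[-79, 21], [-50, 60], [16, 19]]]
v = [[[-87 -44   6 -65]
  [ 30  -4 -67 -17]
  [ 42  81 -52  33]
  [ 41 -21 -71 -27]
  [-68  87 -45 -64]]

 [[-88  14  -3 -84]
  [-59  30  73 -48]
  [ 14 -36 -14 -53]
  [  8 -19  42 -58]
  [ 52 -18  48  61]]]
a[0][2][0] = 61.0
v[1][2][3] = -53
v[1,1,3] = -48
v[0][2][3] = 33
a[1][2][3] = -11.0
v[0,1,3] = -17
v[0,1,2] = -67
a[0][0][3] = 68.0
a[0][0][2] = -31.0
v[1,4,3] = 61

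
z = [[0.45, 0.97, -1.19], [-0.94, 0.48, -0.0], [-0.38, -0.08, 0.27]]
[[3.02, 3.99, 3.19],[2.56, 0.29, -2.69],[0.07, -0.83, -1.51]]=z @ [[-1.52,  0.9,  1.44], [2.36,  2.36,  -2.78], [-1.19,  -1.09,  -4.40]]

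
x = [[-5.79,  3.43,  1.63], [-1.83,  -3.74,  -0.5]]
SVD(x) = [[-1.00, 0.10], [0.10, 1.00]] @ diag([6.9461347924038845, 4.157356304883699]) @ [[0.80, -0.54, -0.24],[-0.58, -0.81, -0.08]]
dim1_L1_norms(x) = [10.85, 6.07]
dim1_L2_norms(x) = [6.92, 4.19]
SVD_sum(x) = [[-5.55, 3.76, 1.66], [0.55, -0.37, -0.17]] + [[-0.24, -0.33, -0.03], [-2.38, -3.37, -0.33]]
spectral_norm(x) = 6.95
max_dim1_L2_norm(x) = 6.92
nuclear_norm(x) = 11.10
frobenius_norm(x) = 8.10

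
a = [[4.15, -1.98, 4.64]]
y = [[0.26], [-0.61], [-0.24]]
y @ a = [[1.08, -0.51, 1.21], [-2.53, 1.21, -2.83], [-1.00, 0.48, -1.11]]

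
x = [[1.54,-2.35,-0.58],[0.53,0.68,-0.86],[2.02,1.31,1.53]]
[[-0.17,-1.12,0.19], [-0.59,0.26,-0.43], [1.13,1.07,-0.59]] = x @ [[0.07, 0.09, -0.23], [-0.05, 0.50, -0.27], [0.69, 0.15, 0.15]]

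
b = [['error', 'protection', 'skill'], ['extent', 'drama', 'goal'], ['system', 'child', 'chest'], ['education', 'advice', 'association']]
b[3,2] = 'association'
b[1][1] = 'drama'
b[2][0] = 'system'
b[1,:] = ['extent', 'drama', 'goal']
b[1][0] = 'extent'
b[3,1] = 'advice'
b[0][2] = 'skill'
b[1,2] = 'goal'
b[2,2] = 'chest'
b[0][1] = 'protection'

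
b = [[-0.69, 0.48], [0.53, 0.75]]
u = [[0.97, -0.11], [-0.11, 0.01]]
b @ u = [[-0.72, 0.08], [0.43, -0.05]]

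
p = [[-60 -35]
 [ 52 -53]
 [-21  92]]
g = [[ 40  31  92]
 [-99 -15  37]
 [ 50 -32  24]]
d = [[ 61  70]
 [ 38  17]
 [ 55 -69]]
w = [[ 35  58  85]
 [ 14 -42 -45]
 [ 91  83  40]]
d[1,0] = 38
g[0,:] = [40, 31, 92]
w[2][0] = 91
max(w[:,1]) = 83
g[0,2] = 92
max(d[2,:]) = 55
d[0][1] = 70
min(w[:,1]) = -42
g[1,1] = -15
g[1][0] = -99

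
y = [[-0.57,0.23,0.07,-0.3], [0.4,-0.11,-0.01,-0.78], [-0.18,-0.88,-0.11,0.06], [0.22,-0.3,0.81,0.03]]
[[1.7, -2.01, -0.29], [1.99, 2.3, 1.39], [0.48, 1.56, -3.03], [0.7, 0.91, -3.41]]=y @ [[-1.41, 3.04, 2.05],[-0.62, -2.40, 3.38],[1.14, -0.55, -3.47],[-3.2, -1.05, -1.16]]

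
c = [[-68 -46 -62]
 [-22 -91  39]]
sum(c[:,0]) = -90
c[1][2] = 39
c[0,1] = -46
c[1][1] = -91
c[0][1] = -46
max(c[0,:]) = -46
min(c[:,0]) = -68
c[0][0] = -68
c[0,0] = -68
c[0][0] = -68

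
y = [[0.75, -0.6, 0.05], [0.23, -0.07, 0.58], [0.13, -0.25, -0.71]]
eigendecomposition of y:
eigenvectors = [[-0.92, 0.62, -0.34],[-0.39, 0.77, -0.67],[-0.02, -0.16, 0.66]]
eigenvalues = [0.49, -0.0, -0.52]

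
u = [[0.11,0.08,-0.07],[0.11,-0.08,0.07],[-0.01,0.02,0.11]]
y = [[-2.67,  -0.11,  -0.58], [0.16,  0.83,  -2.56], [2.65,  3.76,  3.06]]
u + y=[[-2.56, -0.03, -0.65],[0.27, 0.75, -2.49],[2.64, 3.78, 3.17]]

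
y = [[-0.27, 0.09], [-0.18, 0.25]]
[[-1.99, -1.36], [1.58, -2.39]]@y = [[0.78, -0.52],[0.00, -0.46]]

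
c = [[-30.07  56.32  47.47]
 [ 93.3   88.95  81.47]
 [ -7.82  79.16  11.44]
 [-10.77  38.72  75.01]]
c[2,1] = 79.16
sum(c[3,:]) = 102.96000000000001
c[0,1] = 56.32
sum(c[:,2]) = 215.39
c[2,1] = 79.16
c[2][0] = -7.82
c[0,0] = -30.07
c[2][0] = -7.82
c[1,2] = 81.47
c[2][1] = 79.16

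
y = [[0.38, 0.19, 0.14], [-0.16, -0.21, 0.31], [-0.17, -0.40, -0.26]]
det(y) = 0.054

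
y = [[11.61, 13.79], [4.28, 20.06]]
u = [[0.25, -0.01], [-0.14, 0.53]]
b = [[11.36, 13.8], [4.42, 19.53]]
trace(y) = 31.67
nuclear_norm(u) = 0.79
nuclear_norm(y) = 33.07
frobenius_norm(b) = 26.84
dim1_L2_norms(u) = [0.25, 0.55]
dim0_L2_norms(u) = [0.29, 0.53]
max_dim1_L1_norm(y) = 25.4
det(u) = 0.13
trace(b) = 30.89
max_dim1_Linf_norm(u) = 0.53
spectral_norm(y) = 26.51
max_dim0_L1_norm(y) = 33.85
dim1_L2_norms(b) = [17.87, 20.02]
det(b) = 160.86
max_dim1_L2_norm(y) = 20.51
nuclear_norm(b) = 32.28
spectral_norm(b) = 26.13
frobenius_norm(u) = 0.60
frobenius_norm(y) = 27.31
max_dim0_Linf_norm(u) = 0.53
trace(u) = 0.78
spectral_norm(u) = 0.55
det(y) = 173.88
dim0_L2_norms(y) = [12.37, 24.34]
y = b + u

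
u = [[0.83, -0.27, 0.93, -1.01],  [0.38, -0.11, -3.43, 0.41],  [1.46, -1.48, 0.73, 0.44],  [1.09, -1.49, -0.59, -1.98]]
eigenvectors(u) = [[0.28+0.00j,  (-0.72+0j),  (-0.2-0.16j),  (-0.2+0.16j)], [(-0.67+0j),  (-0.68+0j),  (-0.18+0.47j),  -0.18-0.47j], [(0.66+0j),  (0.07+0j),  -0.02+0.32j,  (-0.02-0.32j)], [(0.19+0j),  (0.07+0j),  -0.76+0.00j,  (-0.76-0j)]]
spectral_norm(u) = 3.69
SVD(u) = [[-0.3, -0.32, 0.2, 0.87],[0.93, -0.17, -0.17, 0.29],[-0.23, -0.44, -0.87, -0.04],[0.04, -0.82, 0.42, -0.38]] @ diag([3.691518785951499, 3.2341317051249105, 1.7642358864210497, 0.5119110312712133]) @ [[-0.05, 0.07, -0.99, 0.13], [-0.58, 0.61, 0.14, 0.52], [-0.4, 0.36, -0.07, -0.84], [0.71, 0.7, 0.01, -0.04]]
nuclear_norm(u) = 9.20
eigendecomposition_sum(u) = [[0.41-0.00j, -0.37-0.00j, (0.74+0j), -0.05+0.00j], [(-0.98+0j), (0.87+0j), -1.76+0.00j, 0.12+0.00j], [(0.96-0j), -0.86-0.00j, (1.73+0j), -0.11+0.00j], [(0.27-0j), (-0.24-0j), (0.49+0j), -0.03+0.00j]] + [[(0.44-0j),(0.14+0j),0.00+0.00j,(-0.15+0j)], [(0.41-0j),(0.14+0j),0j,(-0.14+0j)], [-0.04+0.00j,-0.01+0.00j,(-0+0j),(0.01+0j)], [(-0.05+0j),(-0.01+0j),(-0+0j),(0.02+0j)]] + [[-0.01+0.25j, -0.02-0.31j, (0.09-0.42j), -0.41-0.01j], [(0.47-0.12j), -0.56+0.22j, -0.83+0.06j, (0.22+0.77j)], [0.27-0.16j, (-0.3+0.24j), (-0.5+0.19j), (0.27+0.43j)], [(0.43+0.61j), -0.62-0.68j, -0.54-1.16j, (-0.98+0.72j)]] + [[(-0.01-0.25j), (-0.02+0.31j), (0.09+0.42j), (-0.41+0.01j)], [0.47+0.12j, (-0.56-0.22j), (-0.83-0.06j), 0.22-0.77j], [(0.27+0.16j), (-0.3-0.24j), (-0.5-0.19j), 0.27-0.43j], [(0.43-0.61j), -0.62+0.68j, (-0.54+1.16j), -0.98-0.72j]]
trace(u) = -0.53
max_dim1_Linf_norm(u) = 3.43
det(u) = 10.78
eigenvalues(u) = [(2.99+0j), (0.59+0j), (-2.05+1.38j), (-2.05-1.38j)]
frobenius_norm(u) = 5.24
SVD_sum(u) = [[0.05, -0.07, 1.1, -0.15],[-0.17, 0.23, -3.37, 0.46],[0.04, -0.06, 0.82, -0.11],[-0.01, 0.01, -0.16, 0.02]] + [[0.60, -0.64, -0.15, -0.54],[0.32, -0.34, -0.08, -0.29],[0.82, -0.87, -0.2, -0.74],[1.53, -1.63, -0.37, -1.39]] + [[-0.14, 0.13, -0.03, -0.3], [0.12, -0.10, 0.02, 0.25], [0.62, -0.54, 0.11, 1.29], [-0.3, 0.26, -0.05, -0.62]] + [[0.32,0.32,0.00,-0.02], [0.11,0.11,0.0,-0.01], [-0.01,-0.01,-0.00,0.00], [-0.14,-0.14,-0.00,0.01]]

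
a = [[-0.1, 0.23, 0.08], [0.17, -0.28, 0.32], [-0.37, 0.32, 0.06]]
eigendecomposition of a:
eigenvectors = [[0.28+0.00j, -0.61+0.00j, (-0.61-0j)], [-0.78+0.00j, (-0.52-0.21j), (-0.52+0.21j)], [0.56+0.00j, -0.23-0.51j, -0.23+0.51j]]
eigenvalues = [(-0.57+0j), (0.13+0.15j), (0.13-0.15j)]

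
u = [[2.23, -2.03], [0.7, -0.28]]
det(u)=0.797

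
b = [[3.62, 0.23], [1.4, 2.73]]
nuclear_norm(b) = 6.46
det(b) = 9.56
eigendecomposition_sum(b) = [[3.15, 0.62], [3.78, 0.75]] + [[0.47, -0.39], [-2.38, 1.98]]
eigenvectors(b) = [[0.64, -0.19], [0.77, 0.98]]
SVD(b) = [[-0.81, -0.59], [-0.59, 0.81]] @ diag([4.157018073427751, 2.2998697217875264]) @ [[-0.9, -0.43], [-0.43, 0.9]]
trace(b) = 6.35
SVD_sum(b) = [[3.04, 1.45],[2.2, 1.05]] + [[0.58, -1.22], [-0.80, 1.68]]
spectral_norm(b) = 4.16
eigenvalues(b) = [3.9, 2.45]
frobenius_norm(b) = 4.75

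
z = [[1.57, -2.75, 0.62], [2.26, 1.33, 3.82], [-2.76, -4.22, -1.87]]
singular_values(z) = [6.7, 3.74, 1.4]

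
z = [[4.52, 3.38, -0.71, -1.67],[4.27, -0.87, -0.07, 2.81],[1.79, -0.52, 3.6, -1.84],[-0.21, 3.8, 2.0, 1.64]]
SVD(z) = [[-0.79, 0.17, 0.05, -0.59], [-0.49, -0.7, 0.2, 0.47], [-0.26, 0.15, -0.9, 0.32], [-0.26, 0.67, 0.39, 0.57]] @ diag([6.873978205627951, 4.821707827322536, 4.250710321332021, 3.8030802017062286]) @ [[-0.88, -0.45, -0.13, -0.0], [-0.44, 0.76, 0.38, -0.3], [-0.15, 0.46, -0.59, 0.65], [-0.05, -0.10, 0.71, 0.7]]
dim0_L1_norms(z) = [10.79, 8.57, 6.38, 7.96]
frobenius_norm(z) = 10.15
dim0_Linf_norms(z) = [4.52, 3.8, 3.6, 2.81]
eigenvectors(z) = [[(0.38+0j), (-0.67+0j), 0.14+0.16j, 0.14-0.16j],[-0.79+0.00j, (-0.58+0j), 0.05-0.26j, 0.05+0.26j],[(-0.02+0j), (-0.02+0j), (0.7+0j), 0.70-0.00j],[0.49+0.00j, (-0.46+0j), 0.10-0.62j, (0.1+0.62j)]]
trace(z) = 8.89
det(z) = -535.80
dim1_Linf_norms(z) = [4.52, 4.27, 3.6, 3.8]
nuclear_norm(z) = 19.75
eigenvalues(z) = [(-4.68+0j), (6.28+0j), (3.64+2.23j), (3.64-2.23j)]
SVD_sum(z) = [[4.8, 2.43, 0.68, 0.0], [2.99, 1.52, 0.43, 0.0], [1.60, 0.81, 0.23, 0.0], [1.57, 0.79, 0.22, 0.00]] + [[-0.36, 0.62, 0.31, -0.24], [1.49, -2.58, -1.28, 1.01], [-0.32, 0.55, 0.27, -0.21], [-1.42, 2.47, 1.22, -0.96]] + [[-0.03, 0.09, -0.12, 0.13], [-0.12, 0.38, -0.49, 0.54], [0.57, -1.75, 2.24, -2.48], [-0.25, 0.76, -0.98, 1.08]] + [[0.11, 0.23, -1.58, -1.57], [-0.09, -0.19, 1.27, 1.26], [-0.06, -0.13, 0.86, 0.85], [-0.11, -0.22, 1.53, 1.52]]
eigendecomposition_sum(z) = [[(-0.7-0j), (1.42-0j), 0.14-0.00j, -0.77+0.00j], [(1.47+0j), (-2.95+0j), (-0.29+0j), 1.62-0.00j], [(0.04+0j), -0.08+0.00j, -0.01+0.00j, (0.04-0j)], [-0.92-0.00j, 1.85-0.00j, (0.18-0j), (-1.01+0j)]] + [[(4.27+0j),(2.21+0j),(-1.03+0j),0.21+0.00j], [3.69+0.00j,1.90+0.00j,-0.89+0.00j,0.18+0.00j], [0.15+0.00j,0.08+0.00j,(-0.04+0j),0.01+0.00j], [(2.89+0j),(1.49+0j),(-0.7+0j),0.14+0.00j]] + [[(0.47-0.08j),(-0.12-0j),(0.09+0.64j),-0.55+0.09j], [(-0.44-0.4j),(0.09+0.12j),0.56-0.58j,(0.51+0.47j)], [(0.8-1.37j),(-0.26+0.3j),1.82+1.13j,(-0.95+1.58j)], [-1.09-0.90j,0.23+0.27j,1.26-1.44j,1.26+1.06j]] + [[0.47+0.08j, (-0.12+0j), 0.09-0.64j, -0.55-0.09j],  [-0.44+0.40j, (0.09-0.12j), (0.56+0.58j), (0.51-0.47j)],  [(0.8+1.37j), -0.26-0.30j, (1.82-1.13j), -0.95-1.58j],  [(-1.09+0.9j), 0.23-0.27j, (1.26+1.44j), 1.26-1.06j]]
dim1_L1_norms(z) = [10.28, 8.02, 7.75, 7.65]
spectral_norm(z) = 6.87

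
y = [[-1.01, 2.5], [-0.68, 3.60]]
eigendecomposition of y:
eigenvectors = [[-0.99, -0.51], [-0.16, -0.86]]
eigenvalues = [-0.61, 3.2]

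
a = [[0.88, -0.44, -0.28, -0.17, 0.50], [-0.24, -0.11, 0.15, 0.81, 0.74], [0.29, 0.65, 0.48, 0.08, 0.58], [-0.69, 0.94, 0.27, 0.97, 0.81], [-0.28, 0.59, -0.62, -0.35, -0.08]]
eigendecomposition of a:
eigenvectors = [[(-0.4+0j), 0.32+0.44j, 0.32-0.44j, 0.33+0.00j, -0.50+0.00j], [0.40+0.00j, 0.15+0.18j, (0.15-0.18j), (0.72+0j), (-0.22+0j)], [(0.15+0j), (0.6+0j), (0.6-0j), (-0.18+0j), 0.23+0.00j], [(0.81+0j), (0.25+0.1j), (0.25-0.1j), (0.04+0j), -0.67+0.00j], [(-0.02+0j), -0.34+0.34j, (-0.34-0.34j), -0.58+0.00j, 0.45+0.00j]]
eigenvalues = [(1.8+0j), (0.51+0.75j), (0.51-0.75j), (-0.81+0j), (0.13+0j)]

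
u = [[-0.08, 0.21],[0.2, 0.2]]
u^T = [[-0.08, 0.20], [0.21, 0.20]]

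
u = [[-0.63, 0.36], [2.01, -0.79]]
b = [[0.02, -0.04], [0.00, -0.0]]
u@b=[[-0.01, 0.03],[0.04, -0.08]]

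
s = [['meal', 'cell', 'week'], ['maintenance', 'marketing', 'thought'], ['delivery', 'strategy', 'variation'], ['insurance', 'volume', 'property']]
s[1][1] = 'marketing'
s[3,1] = 'volume'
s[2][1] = 'strategy'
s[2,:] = ['delivery', 'strategy', 'variation']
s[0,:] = ['meal', 'cell', 'week']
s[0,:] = ['meal', 'cell', 'week']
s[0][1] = 'cell'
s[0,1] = 'cell'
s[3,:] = ['insurance', 'volume', 'property']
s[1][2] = 'thought'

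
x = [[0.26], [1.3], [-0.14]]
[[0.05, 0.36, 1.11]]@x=[[0.33]]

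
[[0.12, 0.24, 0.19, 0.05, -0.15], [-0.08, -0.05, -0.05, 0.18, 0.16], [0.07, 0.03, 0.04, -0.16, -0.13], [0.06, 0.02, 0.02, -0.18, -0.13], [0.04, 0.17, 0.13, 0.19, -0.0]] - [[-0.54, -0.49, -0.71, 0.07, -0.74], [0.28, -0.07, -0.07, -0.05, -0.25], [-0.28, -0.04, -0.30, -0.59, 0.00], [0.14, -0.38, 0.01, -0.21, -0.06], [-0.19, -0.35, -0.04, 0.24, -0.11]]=[[0.66,0.73,0.9,-0.02,0.59], [-0.36,0.02,0.02,0.23,0.41], [0.35,0.07,0.34,0.43,-0.13], [-0.08,0.40,0.01,0.03,-0.07], [0.23,0.52,0.17,-0.05,0.11]]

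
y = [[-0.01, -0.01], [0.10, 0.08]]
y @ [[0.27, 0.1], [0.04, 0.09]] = [[-0.0, -0.0], [0.03, 0.02]]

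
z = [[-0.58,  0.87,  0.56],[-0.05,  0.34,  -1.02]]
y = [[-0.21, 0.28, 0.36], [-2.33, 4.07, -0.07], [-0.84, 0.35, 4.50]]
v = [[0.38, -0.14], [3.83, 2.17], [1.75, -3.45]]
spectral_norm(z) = 1.25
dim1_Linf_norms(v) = [0.38, 3.83, 3.45]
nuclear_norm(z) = 2.25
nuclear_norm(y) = 9.28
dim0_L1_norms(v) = [5.96, 5.76]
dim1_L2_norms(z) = [1.19, 1.08]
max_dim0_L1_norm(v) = 5.96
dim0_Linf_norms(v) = [3.83, 3.45]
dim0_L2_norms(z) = [0.58, 0.93, 1.16]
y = v @ z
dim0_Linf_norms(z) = [0.58, 0.87, 1.02]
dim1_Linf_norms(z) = [0.87, 1.02]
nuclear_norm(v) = 8.29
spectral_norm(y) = 4.99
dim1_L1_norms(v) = [0.52, 6.0, 5.2]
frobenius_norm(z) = 1.60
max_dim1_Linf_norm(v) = 3.83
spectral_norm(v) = 4.42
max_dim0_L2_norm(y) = 4.51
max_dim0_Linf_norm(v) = 3.83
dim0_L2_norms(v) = [4.23, 4.08]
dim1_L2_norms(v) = [0.4, 4.4, 3.87]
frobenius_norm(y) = 6.58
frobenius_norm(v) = 5.87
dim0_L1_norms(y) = [3.38, 4.7, 4.93]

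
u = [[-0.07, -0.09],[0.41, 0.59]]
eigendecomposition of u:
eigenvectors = [[-0.82,  0.15], [0.57,  -0.99]]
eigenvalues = [-0.01, 0.53]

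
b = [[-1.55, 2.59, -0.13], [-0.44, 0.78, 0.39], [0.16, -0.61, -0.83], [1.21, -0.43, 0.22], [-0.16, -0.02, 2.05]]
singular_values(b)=[3.37, 2.26, 0.82]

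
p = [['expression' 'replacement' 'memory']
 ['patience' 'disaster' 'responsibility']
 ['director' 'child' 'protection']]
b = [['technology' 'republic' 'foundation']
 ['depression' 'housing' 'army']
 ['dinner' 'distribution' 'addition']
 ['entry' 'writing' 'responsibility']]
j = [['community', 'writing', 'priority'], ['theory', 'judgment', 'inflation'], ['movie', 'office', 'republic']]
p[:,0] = ['expression', 'patience', 'director']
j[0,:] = ['community', 'writing', 'priority']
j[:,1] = ['writing', 'judgment', 'office']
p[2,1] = 'child'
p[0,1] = 'replacement'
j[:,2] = ['priority', 'inflation', 'republic']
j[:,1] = ['writing', 'judgment', 'office']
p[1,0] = 'patience'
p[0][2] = 'memory'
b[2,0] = 'dinner'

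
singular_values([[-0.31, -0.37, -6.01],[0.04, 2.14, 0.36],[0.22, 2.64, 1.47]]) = [6.34, 3.17, 0.08]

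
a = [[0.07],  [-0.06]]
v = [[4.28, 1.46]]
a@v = [[0.3,  0.10], [-0.26,  -0.09]]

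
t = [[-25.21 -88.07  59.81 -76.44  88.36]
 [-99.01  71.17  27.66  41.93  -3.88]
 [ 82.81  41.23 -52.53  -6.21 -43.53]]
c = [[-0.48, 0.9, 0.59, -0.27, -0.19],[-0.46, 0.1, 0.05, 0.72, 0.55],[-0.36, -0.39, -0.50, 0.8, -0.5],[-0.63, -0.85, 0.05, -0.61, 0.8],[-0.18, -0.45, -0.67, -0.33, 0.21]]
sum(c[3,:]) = -1.2359999999999998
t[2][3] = -6.21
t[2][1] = 41.23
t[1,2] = 27.66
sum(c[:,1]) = -0.687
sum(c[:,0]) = -2.1039999999999996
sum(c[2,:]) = -0.954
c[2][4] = -0.504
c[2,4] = -0.504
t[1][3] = 41.93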